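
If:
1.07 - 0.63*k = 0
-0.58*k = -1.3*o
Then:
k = 1.70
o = 0.76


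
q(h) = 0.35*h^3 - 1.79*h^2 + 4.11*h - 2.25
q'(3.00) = 2.82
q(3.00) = 3.42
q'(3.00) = 2.82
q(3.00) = 3.42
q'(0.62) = 2.29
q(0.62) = -0.31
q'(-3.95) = 34.63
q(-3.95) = -67.98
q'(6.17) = 21.99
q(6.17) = 37.18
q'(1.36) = 1.18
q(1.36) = 0.91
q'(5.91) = 19.63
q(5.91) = 31.77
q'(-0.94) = 8.40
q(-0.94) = -7.99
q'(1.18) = 1.35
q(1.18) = 0.68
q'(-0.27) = 5.15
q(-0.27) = -3.50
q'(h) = 1.05*h^2 - 3.58*h + 4.11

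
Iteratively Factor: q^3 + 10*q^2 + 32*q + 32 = (q + 4)*(q^2 + 6*q + 8) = (q + 4)^2*(q + 2)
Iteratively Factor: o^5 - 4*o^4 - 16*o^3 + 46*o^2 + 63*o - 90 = (o + 3)*(o^4 - 7*o^3 + 5*o^2 + 31*o - 30) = (o - 5)*(o + 3)*(o^3 - 2*o^2 - 5*o + 6) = (o - 5)*(o + 2)*(o + 3)*(o^2 - 4*o + 3) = (o - 5)*(o - 1)*(o + 2)*(o + 3)*(o - 3)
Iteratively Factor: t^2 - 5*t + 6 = (t - 3)*(t - 2)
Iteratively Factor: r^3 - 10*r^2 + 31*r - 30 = (r - 5)*(r^2 - 5*r + 6) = (r - 5)*(r - 3)*(r - 2)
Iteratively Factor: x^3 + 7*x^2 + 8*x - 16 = (x + 4)*(x^2 + 3*x - 4) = (x - 1)*(x + 4)*(x + 4)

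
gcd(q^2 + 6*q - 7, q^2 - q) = q - 1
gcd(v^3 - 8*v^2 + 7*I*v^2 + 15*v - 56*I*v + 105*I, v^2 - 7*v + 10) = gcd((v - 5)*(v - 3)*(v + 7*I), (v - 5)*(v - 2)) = v - 5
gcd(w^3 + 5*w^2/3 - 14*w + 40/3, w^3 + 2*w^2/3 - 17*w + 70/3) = w^2 + 3*w - 10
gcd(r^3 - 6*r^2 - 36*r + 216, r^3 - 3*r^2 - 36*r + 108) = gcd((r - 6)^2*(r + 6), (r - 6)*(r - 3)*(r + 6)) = r^2 - 36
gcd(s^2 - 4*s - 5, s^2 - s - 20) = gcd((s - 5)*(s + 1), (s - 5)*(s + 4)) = s - 5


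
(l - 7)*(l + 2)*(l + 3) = l^3 - 2*l^2 - 29*l - 42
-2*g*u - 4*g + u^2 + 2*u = (-2*g + u)*(u + 2)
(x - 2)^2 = x^2 - 4*x + 4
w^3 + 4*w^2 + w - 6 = (w - 1)*(w + 2)*(w + 3)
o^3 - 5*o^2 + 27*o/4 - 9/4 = (o - 3)*(o - 3/2)*(o - 1/2)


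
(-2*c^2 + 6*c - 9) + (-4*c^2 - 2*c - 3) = -6*c^2 + 4*c - 12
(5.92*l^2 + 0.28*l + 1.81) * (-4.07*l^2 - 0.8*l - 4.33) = -24.0944*l^4 - 5.8756*l^3 - 33.2243*l^2 - 2.6604*l - 7.8373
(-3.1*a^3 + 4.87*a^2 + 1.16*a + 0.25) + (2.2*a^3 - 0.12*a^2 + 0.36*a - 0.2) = -0.9*a^3 + 4.75*a^2 + 1.52*a + 0.05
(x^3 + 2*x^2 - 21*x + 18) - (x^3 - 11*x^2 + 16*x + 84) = 13*x^2 - 37*x - 66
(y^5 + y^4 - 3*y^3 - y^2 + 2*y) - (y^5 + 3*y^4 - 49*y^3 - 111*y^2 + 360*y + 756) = -2*y^4 + 46*y^3 + 110*y^2 - 358*y - 756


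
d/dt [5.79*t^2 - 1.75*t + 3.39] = 11.58*t - 1.75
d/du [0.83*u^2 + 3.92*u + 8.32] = 1.66*u + 3.92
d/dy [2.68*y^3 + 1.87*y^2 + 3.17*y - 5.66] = 8.04*y^2 + 3.74*y + 3.17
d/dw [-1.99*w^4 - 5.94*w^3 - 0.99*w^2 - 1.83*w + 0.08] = -7.96*w^3 - 17.82*w^2 - 1.98*w - 1.83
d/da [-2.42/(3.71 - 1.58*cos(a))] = 3.8236*sin(a)/(1.58*cos(a) - 3.71)^2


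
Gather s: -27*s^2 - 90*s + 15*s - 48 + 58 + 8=-27*s^2 - 75*s + 18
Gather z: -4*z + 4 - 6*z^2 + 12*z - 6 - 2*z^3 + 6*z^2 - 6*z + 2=-2*z^3 + 2*z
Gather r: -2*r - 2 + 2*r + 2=0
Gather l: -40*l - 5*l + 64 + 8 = 72 - 45*l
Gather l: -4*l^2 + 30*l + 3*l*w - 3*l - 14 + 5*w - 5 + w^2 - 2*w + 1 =-4*l^2 + l*(3*w + 27) + w^2 + 3*w - 18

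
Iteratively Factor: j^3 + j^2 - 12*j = (j - 3)*(j^2 + 4*j) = j*(j - 3)*(j + 4)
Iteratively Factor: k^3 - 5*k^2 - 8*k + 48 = (k - 4)*(k^2 - k - 12) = (k - 4)^2*(k + 3)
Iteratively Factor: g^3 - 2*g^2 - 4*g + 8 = (g - 2)*(g^2 - 4) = (g - 2)*(g + 2)*(g - 2)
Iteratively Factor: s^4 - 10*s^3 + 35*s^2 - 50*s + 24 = (s - 1)*(s^3 - 9*s^2 + 26*s - 24) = (s - 4)*(s - 1)*(s^2 - 5*s + 6) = (s - 4)*(s - 2)*(s - 1)*(s - 3)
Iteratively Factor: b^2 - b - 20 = (b - 5)*(b + 4)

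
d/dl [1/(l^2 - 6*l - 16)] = 2*(3 - l)/(-l^2 + 6*l + 16)^2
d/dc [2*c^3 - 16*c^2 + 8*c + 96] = 6*c^2 - 32*c + 8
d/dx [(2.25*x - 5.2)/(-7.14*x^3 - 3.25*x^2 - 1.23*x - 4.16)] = (32.13*x^3 - 104.0715*x^2 - 33.8*x - 15.756)/(50.9796*x^6 + 46.41*x^5 + 28.1269*x^4 + 67.3998*x^3 + 28.5529*x^2 + 10.2336*x + 17.3056)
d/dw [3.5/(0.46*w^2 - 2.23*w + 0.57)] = (7.805 - 3.22*w)/(0.46*w^2 - 2.23*w + 0.57)^2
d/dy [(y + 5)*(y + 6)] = 2*y + 11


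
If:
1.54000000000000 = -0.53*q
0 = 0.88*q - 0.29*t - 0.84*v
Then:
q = -2.91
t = -2.89655172413793*v - 8.81717631750163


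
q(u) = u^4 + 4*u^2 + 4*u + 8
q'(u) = 4*u^3 + 8*u + 4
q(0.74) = 13.45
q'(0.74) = 11.54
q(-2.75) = 84.44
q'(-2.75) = -101.19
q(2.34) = 69.24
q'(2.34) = 73.97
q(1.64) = 32.55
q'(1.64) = 34.76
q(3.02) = 139.74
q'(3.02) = 138.33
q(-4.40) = 442.65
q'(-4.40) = -371.94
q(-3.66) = 226.38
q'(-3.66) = -221.39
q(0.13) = 8.59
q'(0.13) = 5.05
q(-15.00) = 51473.00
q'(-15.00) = -13616.00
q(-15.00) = 51473.00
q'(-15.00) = -13616.00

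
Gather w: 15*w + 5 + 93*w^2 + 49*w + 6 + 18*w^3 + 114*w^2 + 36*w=18*w^3 + 207*w^2 + 100*w + 11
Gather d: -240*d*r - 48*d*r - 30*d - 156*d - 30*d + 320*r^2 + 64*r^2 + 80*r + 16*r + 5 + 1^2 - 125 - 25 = d*(-288*r - 216) + 384*r^2 + 96*r - 144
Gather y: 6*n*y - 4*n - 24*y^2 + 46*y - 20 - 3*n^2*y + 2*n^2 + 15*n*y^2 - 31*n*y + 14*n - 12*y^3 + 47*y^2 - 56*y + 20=2*n^2 + 10*n - 12*y^3 + y^2*(15*n + 23) + y*(-3*n^2 - 25*n - 10)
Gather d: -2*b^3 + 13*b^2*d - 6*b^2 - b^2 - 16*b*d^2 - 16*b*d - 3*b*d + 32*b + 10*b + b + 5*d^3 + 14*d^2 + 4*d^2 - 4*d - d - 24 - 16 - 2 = -2*b^3 - 7*b^2 + 43*b + 5*d^3 + d^2*(18 - 16*b) + d*(13*b^2 - 19*b - 5) - 42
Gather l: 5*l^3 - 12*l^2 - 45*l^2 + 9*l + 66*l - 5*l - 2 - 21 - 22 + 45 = 5*l^3 - 57*l^2 + 70*l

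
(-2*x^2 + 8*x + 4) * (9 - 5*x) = 10*x^3 - 58*x^2 + 52*x + 36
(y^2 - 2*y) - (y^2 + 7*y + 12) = -9*y - 12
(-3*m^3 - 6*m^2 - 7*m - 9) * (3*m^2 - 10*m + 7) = -9*m^5 + 12*m^4 + 18*m^3 + m^2 + 41*m - 63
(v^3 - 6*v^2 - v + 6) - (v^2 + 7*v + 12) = v^3 - 7*v^2 - 8*v - 6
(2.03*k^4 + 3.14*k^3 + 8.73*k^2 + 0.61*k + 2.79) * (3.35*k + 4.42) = 6.8005*k^5 + 19.4916*k^4 + 43.1243*k^3 + 40.6301*k^2 + 12.0427*k + 12.3318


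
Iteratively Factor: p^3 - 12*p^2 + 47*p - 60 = (p - 3)*(p^2 - 9*p + 20) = (p - 5)*(p - 3)*(p - 4)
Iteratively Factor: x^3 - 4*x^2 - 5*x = (x)*(x^2 - 4*x - 5) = x*(x + 1)*(x - 5)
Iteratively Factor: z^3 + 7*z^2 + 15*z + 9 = (z + 3)*(z^2 + 4*z + 3) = (z + 1)*(z + 3)*(z + 3)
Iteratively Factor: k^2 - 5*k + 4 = (k - 4)*(k - 1)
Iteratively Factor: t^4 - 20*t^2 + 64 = (t - 2)*(t^3 + 2*t^2 - 16*t - 32) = (t - 2)*(t + 4)*(t^2 - 2*t - 8) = (t - 2)*(t + 2)*(t + 4)*(t - 4)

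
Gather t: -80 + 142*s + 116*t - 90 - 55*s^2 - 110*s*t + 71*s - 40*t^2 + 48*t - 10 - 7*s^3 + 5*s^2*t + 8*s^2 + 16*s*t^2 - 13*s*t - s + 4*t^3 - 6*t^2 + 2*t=-7*s^3 - 47*s^2 + 212*s + 4*t^3 + t^2*(16*s - 46) + t*(5*s^2 - 123*s + 166) - 180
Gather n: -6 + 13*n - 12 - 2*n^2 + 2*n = -2*n^2 + 15*n - 18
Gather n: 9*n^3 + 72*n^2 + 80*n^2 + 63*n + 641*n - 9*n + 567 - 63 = 9*n^3 + 152*n^2 + 695*n + 504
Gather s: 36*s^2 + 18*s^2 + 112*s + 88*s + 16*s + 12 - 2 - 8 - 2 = 54*s^2 + 216*s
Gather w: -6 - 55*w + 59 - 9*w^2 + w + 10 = -9*w^2 - 54*w + 63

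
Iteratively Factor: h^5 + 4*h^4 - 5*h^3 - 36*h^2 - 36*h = (h + 2)*(h^4 + 2*h^3 - 9*h^2 - 18*h) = (h + 2)^2*(h^3 - 9*h) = h*(h + 2)^2*(h^2 - 9) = h*(h - 3)*(h + 2)^2*(h + 3)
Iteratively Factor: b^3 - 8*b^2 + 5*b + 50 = (b - 5)*(b^2 - 3*b - 10) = (b - 5)^2*(b + 2)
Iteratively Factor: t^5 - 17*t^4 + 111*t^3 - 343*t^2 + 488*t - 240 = (t - 3)*(t^4 - 14*t^3 + 69*t^2 - 136*t + 80) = (t - 3)*(t - 1)*(t^3 - 13*t^2 + 56*t - 80) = (t - 4)*(t - 3)*(t - 1)*(t^2 - 9*t + 20) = (t - 5)*(t - 4)*(t - 3)*(t - 1)*(t - 4)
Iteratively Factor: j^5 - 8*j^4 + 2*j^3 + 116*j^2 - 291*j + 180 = (j - 3)*(j^4 - 5*j^3 - 13*j^2 + 77*j - 60) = (j - 5)*(j - 3)*(j^3 - 13*j + 12) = (j - 5)*(j - 3)^2*(j^2 + 3*j - 4) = (j - 5)*(j - 3)^2*(j - 1)*(j + 4)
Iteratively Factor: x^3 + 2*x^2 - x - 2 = (x - 1)*(x^2 + 3*x + 2) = (x - 1)*(x + 2)*(x + 1)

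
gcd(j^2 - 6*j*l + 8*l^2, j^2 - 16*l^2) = j - 4*l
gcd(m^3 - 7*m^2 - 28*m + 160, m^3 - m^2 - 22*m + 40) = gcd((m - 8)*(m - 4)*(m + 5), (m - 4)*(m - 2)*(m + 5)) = m^2 + m - 20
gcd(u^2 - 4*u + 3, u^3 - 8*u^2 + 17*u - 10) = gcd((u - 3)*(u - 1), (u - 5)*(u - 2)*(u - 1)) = u - 1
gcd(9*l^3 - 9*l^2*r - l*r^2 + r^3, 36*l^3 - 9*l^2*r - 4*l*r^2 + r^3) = -9*l^2 + r^2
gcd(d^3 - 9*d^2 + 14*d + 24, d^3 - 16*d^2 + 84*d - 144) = d^2 - 10*d + 24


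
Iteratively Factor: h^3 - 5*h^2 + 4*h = (h - 4)*(h^2 - h) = (h - 4)*(h - 1)*(h)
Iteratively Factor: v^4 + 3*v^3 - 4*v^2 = (v)*(v^3 + 3*v^2 - 4*v) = v*(v - 1)*(v^2 + 4*v) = v*(v - 1)*(v + 4)*(v)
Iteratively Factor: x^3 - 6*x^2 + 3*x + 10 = (x - 2)*(x^2 - 4*x - 5) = (x - 2)*(x + 1)*(x - 5)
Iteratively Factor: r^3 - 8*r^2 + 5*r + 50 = (r - 5)*(r^2 - 3*r - 10) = (r - 5)^2*(r + 2)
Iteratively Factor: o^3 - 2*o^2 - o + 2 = (o - 2)*(o^2 - 1) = (o - 2)*(o - 1)*(o + 1)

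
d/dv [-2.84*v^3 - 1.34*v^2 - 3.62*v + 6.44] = -8.52*v^2 - 2.68*v - 3.62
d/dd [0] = 0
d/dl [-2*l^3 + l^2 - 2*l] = -6*l^2 + 2*l - 2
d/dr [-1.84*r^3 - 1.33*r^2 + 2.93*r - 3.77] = -5.52*r^2 - 2.66*r + 2.93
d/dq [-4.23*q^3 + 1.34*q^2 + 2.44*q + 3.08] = -12.69*q^2 + 2.68*q + 2.44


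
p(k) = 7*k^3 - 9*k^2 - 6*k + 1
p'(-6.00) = 858.00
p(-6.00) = -1799.00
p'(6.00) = 642.00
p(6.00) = 1153.00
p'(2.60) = 89.16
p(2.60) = 47.59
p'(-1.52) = 69.88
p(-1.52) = -35.26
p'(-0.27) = 0.39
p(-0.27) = 1.83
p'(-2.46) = 165.36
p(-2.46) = -142.91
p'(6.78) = 837.30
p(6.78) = 1728.26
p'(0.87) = -5.77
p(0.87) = -6.42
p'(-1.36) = 57.32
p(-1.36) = -25.09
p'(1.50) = 14.25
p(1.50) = -4.62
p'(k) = 21*k^2 - 18*k - 6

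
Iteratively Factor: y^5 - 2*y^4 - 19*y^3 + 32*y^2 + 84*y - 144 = (y + 3)*(y^4 - 5*y^3 - 4*y^2 + 44*y - 48) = (y + 3)^2*(y^3 - 8*y^2 + 20*y - 16) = (y - 2)*(y + 3)^2*(y^2 - 6*y + 8) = (y - 4)*(y - 2)*(y + 3)^2*(y - 2)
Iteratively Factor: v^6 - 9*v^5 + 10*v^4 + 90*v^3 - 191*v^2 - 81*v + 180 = (v - 3)*(v^5 - 6*v^4 - 8*v^3 + 66*v^2 + 7*v - 60) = (v - 5)*(v - 3)*(v^4 - v^3 - 13*v^2 + v + 12) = (v - 5)*(v - 3)*(v + 1)*(v^3 - 2*v^2 - 11*v + 12) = (v - 5)*(v - 3)*(v + 1)*(v + 3)*(v^2 - 5*v + 4) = (v - 5)*(v - 3)*(v - 1)*(v + 1)*(v + 3)*(v - 4)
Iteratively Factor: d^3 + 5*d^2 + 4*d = (d + 4)*(d^2 + d) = (d + 1)*(d + 4)*(d)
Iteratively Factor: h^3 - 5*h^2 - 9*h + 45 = (h - 5)*(h^2 - 9) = (h - 5)*(h + 3)*(h - 3)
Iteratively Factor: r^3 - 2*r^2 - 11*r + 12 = (r - 4)*(r^2 + 2*r - 3) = (r - 4)*(r - 1)*(r + 3)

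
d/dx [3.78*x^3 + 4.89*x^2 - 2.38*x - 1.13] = 11.34*x^2 + 9.78*x - 2.38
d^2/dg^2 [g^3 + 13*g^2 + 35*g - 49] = 6*g + 26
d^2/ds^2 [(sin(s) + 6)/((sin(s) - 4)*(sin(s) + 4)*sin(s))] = 2*(-2*sin(s)^4 - 27*sin(s)^3 - 29*sin(s)^2 + 132*sin(s) + 16 - 1056/sin(s) + 1536/sin(s)^3)/((sin(s) - 4)^3*(sin(s) + 4)^3)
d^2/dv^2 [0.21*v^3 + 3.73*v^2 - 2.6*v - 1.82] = 1.26*v + 7.46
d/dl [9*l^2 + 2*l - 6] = 18*l + 2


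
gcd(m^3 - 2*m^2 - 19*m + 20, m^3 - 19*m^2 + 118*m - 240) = m - 5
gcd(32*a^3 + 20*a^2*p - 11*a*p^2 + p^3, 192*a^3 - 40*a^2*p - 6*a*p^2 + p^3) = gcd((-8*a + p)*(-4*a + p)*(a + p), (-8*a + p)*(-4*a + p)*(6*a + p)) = 32*a^2 - 12*a*p + p^2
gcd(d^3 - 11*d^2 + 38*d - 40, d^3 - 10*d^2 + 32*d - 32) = d^2 - 6*d + 8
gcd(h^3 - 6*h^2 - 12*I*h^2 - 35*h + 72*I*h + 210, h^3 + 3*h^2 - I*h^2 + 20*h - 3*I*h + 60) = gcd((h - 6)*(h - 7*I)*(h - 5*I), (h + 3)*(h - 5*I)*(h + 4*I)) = h - 5*I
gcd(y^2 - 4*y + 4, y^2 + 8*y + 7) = 1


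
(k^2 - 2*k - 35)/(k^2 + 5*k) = (k - 7)/k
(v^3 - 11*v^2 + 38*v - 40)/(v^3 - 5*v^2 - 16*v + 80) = (v - 2)/(v + 4)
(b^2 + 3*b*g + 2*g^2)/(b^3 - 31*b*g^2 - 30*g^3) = (b + 2*g)/(b^2 - b*g - 30*g^2)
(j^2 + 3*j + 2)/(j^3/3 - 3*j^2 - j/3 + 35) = 3*(j^2 + 3*j + 2)/(j^3 - 9*j^2 - j + 105)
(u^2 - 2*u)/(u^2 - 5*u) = (u - 2)/(u - 5)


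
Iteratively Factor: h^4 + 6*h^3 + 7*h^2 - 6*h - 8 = (h + 1)*(h^3 + 5*h^2 + 2*h - 8) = (h - 1)*(h + 1)*(h^2 + 6*h + 8) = (h - 1)*(h + 1)*(h + 4)*(h + 2)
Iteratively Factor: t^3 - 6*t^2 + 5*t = (t)*(t^2 - 6*t + 5) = t*(t - 1)*(t - 5)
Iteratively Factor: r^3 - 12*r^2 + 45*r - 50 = (r - 2)*(r^2 - 10*r + 25) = (r - 5)*(r - 2)*(r - 5)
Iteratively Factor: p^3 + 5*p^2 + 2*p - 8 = (p + 2)*(p^2 + 3*p - 4) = (p + 2)*(p + 4)*(p - 1)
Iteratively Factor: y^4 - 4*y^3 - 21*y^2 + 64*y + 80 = (y + 1)*(y^3 - 5*y^2 - 16*y + 80) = (y - 4)*(y + 1)*(y^2 - y - 20) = (y - 5)*(y - 4)*(y + 1)*(y + 4)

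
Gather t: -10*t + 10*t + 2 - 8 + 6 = 0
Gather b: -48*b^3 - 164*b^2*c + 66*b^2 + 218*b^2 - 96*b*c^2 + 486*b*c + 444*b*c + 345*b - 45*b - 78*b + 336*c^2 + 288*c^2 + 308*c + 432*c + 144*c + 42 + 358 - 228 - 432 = -48*b^3 + b^2*(284 - 164*c) + b*(-96*c^2 + 930*c + 222) + 624*c^2 + 884*c - 260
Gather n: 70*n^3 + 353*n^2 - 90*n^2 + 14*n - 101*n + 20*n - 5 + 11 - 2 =70*n^3 + 263*n^2 - 67*n + 4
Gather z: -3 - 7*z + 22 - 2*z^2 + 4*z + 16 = -2*z^2 - 3*z + 35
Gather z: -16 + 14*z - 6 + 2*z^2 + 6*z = 2*z^2 + 20*z - 22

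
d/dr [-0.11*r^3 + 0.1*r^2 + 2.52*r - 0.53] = -0.33*r^2 + 0.2*r + 2.52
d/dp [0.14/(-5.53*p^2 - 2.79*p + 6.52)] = (1.5484*p + 0.3906)/(5.53*p^2 + 2.79*p - 6.52)^2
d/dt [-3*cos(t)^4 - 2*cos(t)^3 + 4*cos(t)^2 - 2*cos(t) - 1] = (cos(t) + 3*cos(2*t) + 3*cos(3*t) + 5)*sin(t)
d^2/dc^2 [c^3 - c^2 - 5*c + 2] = 6*c - 2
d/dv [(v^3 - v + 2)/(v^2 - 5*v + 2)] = (-(2*v - 5)*(v^3 - v + 2) + (3*v^2 - 1)*(v^2 - 5*v + 2))/(v^2 - 5*v + 2)^2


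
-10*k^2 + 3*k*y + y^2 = (-2*k + y)*(5*k + y)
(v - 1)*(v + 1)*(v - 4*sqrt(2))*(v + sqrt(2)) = v^4 - 3*sqrt(2)*v^3 - 9*v^2 + 3*sqrt(2)*v + 8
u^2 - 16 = (u - 4)*(u + 4)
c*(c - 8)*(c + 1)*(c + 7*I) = c^4 - 7*c^3 + 7*I*c^3 - 8*c^2 - 49*I*c^2 - 56*I*c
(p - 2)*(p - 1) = p^2 - 3*p + 2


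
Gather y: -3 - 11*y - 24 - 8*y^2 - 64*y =-8*y^2 - 75*y - 27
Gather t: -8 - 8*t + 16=8 - 8*t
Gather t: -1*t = -t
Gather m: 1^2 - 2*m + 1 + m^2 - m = m^2 - 3*m + 2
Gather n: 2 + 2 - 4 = 0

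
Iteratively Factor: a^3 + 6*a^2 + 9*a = (a)*(a^2 + 6*a + 9) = a*(a + 3)*(a + 3)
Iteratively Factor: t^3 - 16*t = (t - 4)*(t^2 + 4*t) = (t - 4)*(t + 4)*(t)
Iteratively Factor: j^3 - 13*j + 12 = (j - 1)*(j^2 + j - 12) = (j - 1)*(j + 4)*(j - 3)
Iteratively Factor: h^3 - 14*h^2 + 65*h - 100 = (h - 4)*(h^2 - 10*h + 25) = (h - 5)*(h - 4)*(h - 5)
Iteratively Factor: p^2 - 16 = (p + 4)*(p - 4)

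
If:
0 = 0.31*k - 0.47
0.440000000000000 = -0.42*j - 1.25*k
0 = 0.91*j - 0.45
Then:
No Solution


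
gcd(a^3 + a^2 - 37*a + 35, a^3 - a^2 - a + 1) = a - 1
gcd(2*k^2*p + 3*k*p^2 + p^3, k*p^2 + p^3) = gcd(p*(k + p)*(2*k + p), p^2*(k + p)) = k*p + p^2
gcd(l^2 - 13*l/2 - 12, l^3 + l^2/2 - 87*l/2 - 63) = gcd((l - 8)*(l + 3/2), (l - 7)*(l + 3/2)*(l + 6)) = l + 3/2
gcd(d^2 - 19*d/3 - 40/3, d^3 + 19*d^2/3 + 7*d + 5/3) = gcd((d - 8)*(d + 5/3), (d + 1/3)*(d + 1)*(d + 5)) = 1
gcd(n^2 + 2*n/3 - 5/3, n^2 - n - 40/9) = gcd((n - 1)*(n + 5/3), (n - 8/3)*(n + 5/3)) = n + 5/3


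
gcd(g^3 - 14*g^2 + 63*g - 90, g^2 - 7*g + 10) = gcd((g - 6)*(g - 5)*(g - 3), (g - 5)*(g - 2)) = g - 5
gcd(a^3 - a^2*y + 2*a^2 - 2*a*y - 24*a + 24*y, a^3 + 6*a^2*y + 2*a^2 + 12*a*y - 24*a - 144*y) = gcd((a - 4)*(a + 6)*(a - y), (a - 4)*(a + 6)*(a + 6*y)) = a^2 + 2*a - 24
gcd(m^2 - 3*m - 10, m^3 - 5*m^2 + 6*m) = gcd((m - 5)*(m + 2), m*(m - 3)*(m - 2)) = 1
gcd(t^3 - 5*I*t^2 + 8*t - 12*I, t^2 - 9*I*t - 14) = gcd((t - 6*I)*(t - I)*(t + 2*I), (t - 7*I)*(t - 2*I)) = 1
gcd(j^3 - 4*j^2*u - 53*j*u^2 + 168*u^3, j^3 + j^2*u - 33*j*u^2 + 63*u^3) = -j^2 - 4*j*u + 21*u^2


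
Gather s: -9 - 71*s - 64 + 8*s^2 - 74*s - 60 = 8*s^2 - 145*s - 133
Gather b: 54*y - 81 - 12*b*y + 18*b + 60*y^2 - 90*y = b*(18 - 12*y) + 60*y^2 - 36*y - 81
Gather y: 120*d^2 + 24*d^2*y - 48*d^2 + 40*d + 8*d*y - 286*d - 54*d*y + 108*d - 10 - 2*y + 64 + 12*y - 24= 72*d^2 - 138*d + y*(24*d^2 - 46*d + 10) + 30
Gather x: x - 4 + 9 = x + 5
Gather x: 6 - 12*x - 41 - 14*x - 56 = -26*x - 91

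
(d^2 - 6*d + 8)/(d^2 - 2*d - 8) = (d - 2)/(d + 2)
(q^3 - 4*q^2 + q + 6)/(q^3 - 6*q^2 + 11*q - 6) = (q + 1)/(q - 1)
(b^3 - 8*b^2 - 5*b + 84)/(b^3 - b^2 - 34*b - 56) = (b^2 - b - 12)/(b^2 + 6*b + 8)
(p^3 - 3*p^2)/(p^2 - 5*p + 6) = p^2/(p - 2)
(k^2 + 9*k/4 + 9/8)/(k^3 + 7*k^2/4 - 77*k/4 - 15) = (k + 3/2)/(k^2 + k - 20)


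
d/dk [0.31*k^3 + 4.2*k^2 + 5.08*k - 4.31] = 0.93*k^2 + 8.4*k + 5.08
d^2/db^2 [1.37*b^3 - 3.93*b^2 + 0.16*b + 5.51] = 8.22*b - 7.86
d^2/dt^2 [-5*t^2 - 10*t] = -10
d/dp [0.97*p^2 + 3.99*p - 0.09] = 1.94*p + 3.99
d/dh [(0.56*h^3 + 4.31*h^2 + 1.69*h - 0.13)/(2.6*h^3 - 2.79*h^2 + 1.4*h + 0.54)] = (-8.88178419700125e-16*h^5 - 12.7684*h^4 - 7.22*h^3 + 12.6703*h^2 + 3.9294*h + 1.0946)/(6.76*h^6 - 14.508*h^5 + 15.0641*h^4 - 5.004*h^3 - 1.0532*h^2 + 1.512*h + 0.2916)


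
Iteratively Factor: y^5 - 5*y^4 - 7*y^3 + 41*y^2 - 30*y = (y - 2)*(y^4 - 3*y^3 - 13*y^2 + 15*y) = (y - 2)*(y - 1)*(y^3 - 2*y^2 - 15*y) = (y - 5)*(y - 2)*(y - 1)*(y^2 + 3*y) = (y - 5)*(y - 2)*(y - 1)*(y + 3)*(y)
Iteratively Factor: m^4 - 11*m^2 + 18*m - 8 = (m + 4)*(m^3 - 4*m^2 + 5*m - 2) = (m - 1)*(m + 4)*(m^2 - 3*m + 2) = (m - 1)^2*(m + 4)*(m - 2)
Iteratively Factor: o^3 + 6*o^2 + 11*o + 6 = (o + 1)*(o^2 + 5*o + 6) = (o + 1)*(o + 2)*(o + 3)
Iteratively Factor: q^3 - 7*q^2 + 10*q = (q - 2)*(q^2 - 5*q) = (q - 5)*(q - 2)*(q)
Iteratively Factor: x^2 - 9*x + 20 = (x - 4)*(x - 5)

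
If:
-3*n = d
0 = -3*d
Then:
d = 0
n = 0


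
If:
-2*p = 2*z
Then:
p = -z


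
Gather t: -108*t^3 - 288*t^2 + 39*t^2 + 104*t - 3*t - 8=-108*t^3 - 249*t^2 + 101*t - 8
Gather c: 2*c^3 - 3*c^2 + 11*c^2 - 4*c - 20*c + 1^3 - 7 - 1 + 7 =2*c^3 + 8*c^2 - 24*c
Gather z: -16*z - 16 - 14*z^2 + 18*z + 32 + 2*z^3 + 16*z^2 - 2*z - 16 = 2*z^3 + 2*z^2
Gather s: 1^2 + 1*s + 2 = s + 3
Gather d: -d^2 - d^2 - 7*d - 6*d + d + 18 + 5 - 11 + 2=-2*d^2 - 12*d + 14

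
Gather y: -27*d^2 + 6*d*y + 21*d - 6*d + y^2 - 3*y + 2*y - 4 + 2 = -27*d^2 + 15*d + y^2 + y*(6*d - 1) - 2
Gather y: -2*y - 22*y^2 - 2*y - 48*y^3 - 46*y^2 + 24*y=-48*y^3 - 68*y^2 + 20*y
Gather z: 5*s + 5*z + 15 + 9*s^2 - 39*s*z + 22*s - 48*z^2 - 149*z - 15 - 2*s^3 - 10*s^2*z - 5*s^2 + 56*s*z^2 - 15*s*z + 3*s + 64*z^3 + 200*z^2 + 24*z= -2*s^3 + 4*s^2 + 30*s + 64*z^3 + z^2*(56*s + 152) + z*(-10*s^2 - 54*s - 120)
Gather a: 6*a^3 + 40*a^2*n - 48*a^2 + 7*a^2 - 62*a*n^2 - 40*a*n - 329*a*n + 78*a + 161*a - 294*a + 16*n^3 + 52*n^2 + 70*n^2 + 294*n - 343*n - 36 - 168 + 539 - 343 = 6*a^3 + a^2*(40*n - 41) + a*(-62*n^2 - 369*n - 55) + 16*n^3 + 122*n^2 - 49*n - 8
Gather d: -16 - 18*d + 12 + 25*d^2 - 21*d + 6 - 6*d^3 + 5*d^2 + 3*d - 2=-6*d^3 + 30*d^2 - 36*d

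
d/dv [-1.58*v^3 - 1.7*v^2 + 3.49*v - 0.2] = -4.74*v^2 - 3.4*v + 3.49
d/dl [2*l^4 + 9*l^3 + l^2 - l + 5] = 8*l^3 + 27*l^2 + 2*l - 1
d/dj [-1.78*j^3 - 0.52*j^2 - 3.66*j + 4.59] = -5.34*j^2 - 1.04*j - 3.66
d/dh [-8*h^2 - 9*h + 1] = -16*h - 9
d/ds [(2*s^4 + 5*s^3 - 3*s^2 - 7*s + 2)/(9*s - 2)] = (54*s^4 + 74*s^3 - 57*s^2 + 12*s - 4)/(81*s^2 - 36*s + 4)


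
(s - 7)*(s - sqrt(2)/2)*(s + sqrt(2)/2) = s^3 - 7*s^2 - s/2 + 7/2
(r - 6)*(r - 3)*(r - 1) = r^3 - 10*r^2 + 27*r - 18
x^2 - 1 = (x - 1)*(x + 1)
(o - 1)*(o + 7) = o^2 + 6*o - 7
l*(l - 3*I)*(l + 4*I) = l^3 + I*l^2 + 12*l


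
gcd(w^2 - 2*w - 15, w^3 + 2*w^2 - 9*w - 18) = w + 3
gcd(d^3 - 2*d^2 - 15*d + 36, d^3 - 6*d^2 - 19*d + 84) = d^2 + d - 12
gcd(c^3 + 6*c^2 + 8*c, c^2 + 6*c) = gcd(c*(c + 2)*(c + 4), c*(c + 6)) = c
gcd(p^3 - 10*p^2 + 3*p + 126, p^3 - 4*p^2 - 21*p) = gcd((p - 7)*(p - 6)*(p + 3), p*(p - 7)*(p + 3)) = p^2 - 4*p - 21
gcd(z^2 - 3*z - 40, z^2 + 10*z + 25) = z + 5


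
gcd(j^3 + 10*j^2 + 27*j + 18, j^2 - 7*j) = 1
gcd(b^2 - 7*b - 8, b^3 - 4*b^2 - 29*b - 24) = b^2 - 7*b - 8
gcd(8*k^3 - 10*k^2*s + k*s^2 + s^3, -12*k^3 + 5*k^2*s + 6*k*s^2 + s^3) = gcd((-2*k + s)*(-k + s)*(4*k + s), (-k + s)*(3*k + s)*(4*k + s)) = -4*k^2 + 3*k*s + s^2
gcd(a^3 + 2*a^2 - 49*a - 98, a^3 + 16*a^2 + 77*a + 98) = a^2 + 9*a + 14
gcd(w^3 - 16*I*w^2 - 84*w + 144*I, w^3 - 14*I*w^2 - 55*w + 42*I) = w - 6*I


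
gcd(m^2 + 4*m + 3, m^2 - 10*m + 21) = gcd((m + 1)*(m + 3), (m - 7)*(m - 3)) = 1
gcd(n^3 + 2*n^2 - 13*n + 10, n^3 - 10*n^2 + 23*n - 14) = n^2 - 3*n + 2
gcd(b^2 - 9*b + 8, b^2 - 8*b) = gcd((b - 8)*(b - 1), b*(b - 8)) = b - 8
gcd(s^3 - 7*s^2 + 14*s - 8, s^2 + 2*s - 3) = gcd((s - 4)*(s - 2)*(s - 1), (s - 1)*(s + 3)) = s - 1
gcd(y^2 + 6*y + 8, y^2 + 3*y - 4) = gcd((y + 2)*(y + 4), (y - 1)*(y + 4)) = y + 4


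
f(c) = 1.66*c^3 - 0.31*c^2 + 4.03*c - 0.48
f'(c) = 4.98*c^2 - 0.62*c + 4.03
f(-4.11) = -137.53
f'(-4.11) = 90.70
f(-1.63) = -15.06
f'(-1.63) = 18.27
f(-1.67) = -15.81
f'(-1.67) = 18.95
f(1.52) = 10.76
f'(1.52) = 14.59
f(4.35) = 147.82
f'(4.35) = 95.57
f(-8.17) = -959.36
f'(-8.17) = 341.50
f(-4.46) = -171.89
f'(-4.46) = 105.86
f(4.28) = 141.24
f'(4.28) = 92.60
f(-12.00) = -2961.96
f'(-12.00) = 728.59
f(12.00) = 2871.72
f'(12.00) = 713.71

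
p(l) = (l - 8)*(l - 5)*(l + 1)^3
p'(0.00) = 107.00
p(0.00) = 40.00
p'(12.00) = 38363.00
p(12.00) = 61516.00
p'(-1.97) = 211.61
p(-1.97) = -63.42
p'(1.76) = 262.72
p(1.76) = 425.07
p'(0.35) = 164.23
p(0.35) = 87.52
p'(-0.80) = 6.01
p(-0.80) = 0.41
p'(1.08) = 254.53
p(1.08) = 244.11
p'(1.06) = 252.99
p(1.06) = 239.03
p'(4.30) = -436.80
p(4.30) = 385.59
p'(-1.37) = 25.31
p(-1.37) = -3.02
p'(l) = 3*(l - 8)*(l - 5)*(l + 1)^2 + (l - 8)*(l + 1)^3 + (l - 5)*(l + 1)^3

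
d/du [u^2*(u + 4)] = u*(3*u + 8)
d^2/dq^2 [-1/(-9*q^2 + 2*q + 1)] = 2*(81*q^2 - 18*q - 4*(9*q - 1)^2 - 9)/(-9*q^2 + 2*q + 1)^3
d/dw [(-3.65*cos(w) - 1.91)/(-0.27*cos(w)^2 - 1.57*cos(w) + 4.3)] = (0.9855*cos(w)^2 + 1.0314*cos(w) + 18.6937)*sin(w)/(0.0729*cos(w)^4 + 0.8478*cos(w)^3 + 0.1429*cos(w)^2 - 13.502*cos(w) + 18.49)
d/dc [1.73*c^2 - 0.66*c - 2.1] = 3.46*c - 0.66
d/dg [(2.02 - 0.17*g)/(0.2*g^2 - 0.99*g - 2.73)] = (0.034*g^2 - 0.808*g + 2.4639)/(0.04*g^4 - 0.396*g^3 - 0.1119*g^2 + 5.4054*g + 7.4529)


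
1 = 1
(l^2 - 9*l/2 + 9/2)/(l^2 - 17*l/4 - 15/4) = 2*(-2*l^2 + 9*l - 9)/(-4*l^2 + 17*l + 15)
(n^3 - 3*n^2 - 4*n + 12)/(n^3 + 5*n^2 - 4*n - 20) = (n - 3)/(n + 5)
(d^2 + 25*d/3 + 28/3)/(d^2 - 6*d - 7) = (3*d^2 + 25*d + 28)/(3*(d^2 - 6*d - 7))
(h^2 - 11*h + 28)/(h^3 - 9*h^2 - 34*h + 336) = (h - 4)/(h^2 - 2*h - 48)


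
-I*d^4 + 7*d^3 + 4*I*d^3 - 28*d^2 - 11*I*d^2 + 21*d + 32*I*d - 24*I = (d - 3)*(d - I)*(d + 8*I)*(-I*d + I)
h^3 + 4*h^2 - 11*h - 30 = (h - 3)*(h + 2)*(h + 5)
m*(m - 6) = m^2 - 6*m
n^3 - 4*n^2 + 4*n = n*(n - 2)^2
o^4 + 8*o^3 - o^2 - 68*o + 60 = (o - 2)*(o - 1)*(o + 5)*(o + 6)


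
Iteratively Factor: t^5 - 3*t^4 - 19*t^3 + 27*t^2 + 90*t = (t - 5)*(t^4 + 2*t^3 - 9*t^2 - 18*t) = t*(t - 5)*(t^3 + 2*t^2 - 9*t - 18) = t*(t - 5)*(t + 2)*(t^2 - 9) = t*(t - 5)*(t - 3)*(t + 2)*(t + 3)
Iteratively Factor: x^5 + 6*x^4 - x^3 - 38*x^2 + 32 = (x - 2)*(x^4 + 8*x^3 + 15*x^2 - 8*x - 16) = (x - 2)*(x + 4)*(x^3 + 4*x^2 - x - 4) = (x - 2)*(x - 1)*(x + 4)*(x^2 + 5*x + 4) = (x - 2)*(x - 1)*(x + 1)*(x + 4)*(x + 4)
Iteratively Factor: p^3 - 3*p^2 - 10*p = (p - 5)*(p^2 + 2*p) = (p - 5)*(p + 2)*(p)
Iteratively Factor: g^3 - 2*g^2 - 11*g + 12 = (g + 3)*(g^2 - 5*g + 4) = (g - 1)*(g + 3)*(g - 4)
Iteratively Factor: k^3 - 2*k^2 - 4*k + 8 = (k + 2)*(k^2 - 4*k + 4) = (k - 2)*(k + 2)*(k - 2)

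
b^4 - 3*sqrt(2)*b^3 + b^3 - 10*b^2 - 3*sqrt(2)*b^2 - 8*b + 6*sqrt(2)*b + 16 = (b - 1)*(b + 2)*(b - 4*sqrt(2))*(b + sqrt(2))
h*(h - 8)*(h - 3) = h^3 - 11*h^2 + 24*h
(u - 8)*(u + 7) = u^2 - u - 56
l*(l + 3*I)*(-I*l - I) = -I*l^3 + 3*l^2 - I*l^2 + 3*l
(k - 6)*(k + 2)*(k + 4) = k^3 - 28*k - 48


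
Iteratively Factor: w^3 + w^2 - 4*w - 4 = (w - 2)*(w^2 + 3*w + 2) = (w - 2)*(w + 2)*(w + 1)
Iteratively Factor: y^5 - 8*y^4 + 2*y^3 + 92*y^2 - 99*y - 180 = (y - 4)*(y^4 - 4*y^3 - 14*y^2 + 36*y + 45) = (y - 5)*(y - 4)*(y^3 + y^2 - 9*y - 9) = (y - 5)*(y - 4)*(y - 3)*(y^2 + 4*y + 3) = (y - 5)*(y - 4)*(y - 3)*(y + 1)*(y + 3)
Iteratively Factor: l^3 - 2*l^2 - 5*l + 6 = (l + 2)*(l^2 - 4*l + 3) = (l - 3)*(l + 2)*(l - 1)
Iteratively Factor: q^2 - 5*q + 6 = (q - 3)*(q - 2)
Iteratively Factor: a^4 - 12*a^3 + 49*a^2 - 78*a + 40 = (a - 5)*(a^3 - 7*a^2 + 14*a - 8) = (a - 5)*(a - 1)*(a^2 - 6*a + 8) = (a - 5)*(a - 4)*(a - 1)*(a - 2)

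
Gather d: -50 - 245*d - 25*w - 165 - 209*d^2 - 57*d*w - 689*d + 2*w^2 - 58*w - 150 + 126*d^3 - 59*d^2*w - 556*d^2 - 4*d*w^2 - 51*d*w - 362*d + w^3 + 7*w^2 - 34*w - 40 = 126*d^3 + d^2*(-59*w - 765) + d*(-4*w^2 - 108*w - 1296) + w^3 + 9*w^2 - 117*w - 405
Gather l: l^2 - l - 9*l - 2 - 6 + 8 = l^2 - 10*l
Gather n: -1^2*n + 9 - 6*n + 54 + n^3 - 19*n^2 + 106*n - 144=n^3 - 19*n^2 + 99*n - 81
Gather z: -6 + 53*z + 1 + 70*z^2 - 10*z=70*z^2 + 43*z - 5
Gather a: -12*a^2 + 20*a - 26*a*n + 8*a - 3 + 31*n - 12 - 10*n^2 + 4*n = -12*a^2 + a*(28 - 26*n) - 10*n^2 + 35*n - 15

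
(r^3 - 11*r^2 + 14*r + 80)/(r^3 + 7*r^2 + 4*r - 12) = (r^2 - 13*r + 40)/(r^2 + 5*r - 6)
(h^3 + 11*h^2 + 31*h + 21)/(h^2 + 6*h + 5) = (h^2 + 10*h + 21)/(h + 5)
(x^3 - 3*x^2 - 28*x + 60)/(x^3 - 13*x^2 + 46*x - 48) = (x^2 - x - 30)/(x^2 - 11*x + 24)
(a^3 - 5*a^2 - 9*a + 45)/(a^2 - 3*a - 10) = (a^2 - 9)/(a + 2)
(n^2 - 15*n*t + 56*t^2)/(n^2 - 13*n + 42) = (n^2 - 15*n*t + 56*t^2)/(n^2 - 13*n + 42)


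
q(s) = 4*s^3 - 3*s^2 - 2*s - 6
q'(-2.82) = 110.35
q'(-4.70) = 291.28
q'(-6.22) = 499.58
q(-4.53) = -430.34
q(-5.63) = -803.64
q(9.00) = 2649.00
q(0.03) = -6.06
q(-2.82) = -113.92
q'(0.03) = -2.17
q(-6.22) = -1072.19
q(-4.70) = -478.16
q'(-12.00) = 1798.00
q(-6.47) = -1202.00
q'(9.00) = 916.00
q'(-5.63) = 412.14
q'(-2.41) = 82.16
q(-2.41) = -74.59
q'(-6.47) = 539.15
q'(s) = 12*s^2 - 6*s - 2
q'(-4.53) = 271.43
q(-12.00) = -7326.00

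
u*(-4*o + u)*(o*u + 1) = -4*o^2*u^2 + o*u^3 - 4*o*u + u^2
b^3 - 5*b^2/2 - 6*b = b*(b - 4)*(b + 3/2)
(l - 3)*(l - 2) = l^2 - 5*l + 6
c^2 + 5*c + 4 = (c + 1)*(c + 4)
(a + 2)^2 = a^2 + 4*a + 4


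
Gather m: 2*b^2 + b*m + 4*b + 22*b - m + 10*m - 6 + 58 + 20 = 2*b^2 + 26*b + m*(b + 9) + 72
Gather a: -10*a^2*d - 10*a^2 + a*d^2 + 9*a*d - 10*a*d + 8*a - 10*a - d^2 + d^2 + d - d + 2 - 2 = a^2*(-10*d - 10) + a*(d^2 - d - 2)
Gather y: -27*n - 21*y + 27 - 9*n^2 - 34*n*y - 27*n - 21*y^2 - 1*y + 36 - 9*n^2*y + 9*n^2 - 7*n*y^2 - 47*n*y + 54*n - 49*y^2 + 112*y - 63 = y^2*(-7*n - 70) + y*(-9*n^2 - 81*n + 90)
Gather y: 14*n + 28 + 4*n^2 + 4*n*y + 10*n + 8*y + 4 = 4*n^2 + 24*n + y*(4*n + 8) + 32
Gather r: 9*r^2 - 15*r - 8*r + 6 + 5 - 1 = 9*r^2 - 23*r + 10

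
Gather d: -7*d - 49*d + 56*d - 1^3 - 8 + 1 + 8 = 0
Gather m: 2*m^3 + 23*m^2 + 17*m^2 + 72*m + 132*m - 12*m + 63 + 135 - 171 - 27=2*m^3 + 40*m^2 + 192*m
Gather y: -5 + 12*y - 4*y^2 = -4*y^2 + 12*y - 5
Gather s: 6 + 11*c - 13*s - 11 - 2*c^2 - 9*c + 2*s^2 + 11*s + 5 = -2*c^2 + 2*c + 2*s^2 - 2*s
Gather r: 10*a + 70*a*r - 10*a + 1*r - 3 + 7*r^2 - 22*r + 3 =7*r^2 + r*(70*a - 21)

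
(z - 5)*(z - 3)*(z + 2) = z^3 - 6*z^2 - z + 30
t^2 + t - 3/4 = (t - 1/2)*(t + 3/2)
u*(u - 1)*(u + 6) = u^3 + 5*u^2 - 6*u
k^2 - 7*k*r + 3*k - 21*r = (k + 3)*(k - 7*r)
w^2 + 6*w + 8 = (w + 2)*(w + 4)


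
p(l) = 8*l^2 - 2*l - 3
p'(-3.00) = -50.00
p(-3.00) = 75.00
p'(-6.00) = -98.00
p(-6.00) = 297.00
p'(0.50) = 6.00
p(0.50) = -2.00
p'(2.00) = 30.00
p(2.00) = 25.00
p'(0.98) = 13.68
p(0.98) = 2.72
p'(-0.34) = -7.44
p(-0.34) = -1.40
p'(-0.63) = -12.08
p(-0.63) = 1.44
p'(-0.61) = -11.76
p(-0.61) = 1.20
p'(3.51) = 54.16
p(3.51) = 88.54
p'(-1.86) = -31.76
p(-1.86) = 28.40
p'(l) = 16*l - 2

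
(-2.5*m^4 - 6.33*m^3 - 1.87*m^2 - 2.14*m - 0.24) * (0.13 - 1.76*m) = 4.4*m^5 + 10.8158*m^4 + 2.4683*m^3 + 3.5233*m^2 + 0.1442*m - 0.0312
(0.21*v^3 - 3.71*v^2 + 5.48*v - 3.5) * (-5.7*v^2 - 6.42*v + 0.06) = -1.197*v^5 + 19.7988*v^4 - 7.4052*v^3 - 15.4542*v^2 + 22.7988*v - 0.21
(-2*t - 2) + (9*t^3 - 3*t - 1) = 9*t^3 - 5*t - 3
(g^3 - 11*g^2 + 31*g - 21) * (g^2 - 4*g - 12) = g^5 - 15*g^4 + 63*g^3 - 13*g^2 - 288*g + 252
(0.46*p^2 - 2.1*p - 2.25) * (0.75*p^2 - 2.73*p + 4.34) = 0.345*p^4 - 2.8308*p^3 + 6.0419*p^2 - 2.9715*p - 9.765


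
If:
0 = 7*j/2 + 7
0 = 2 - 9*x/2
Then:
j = -2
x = 4/9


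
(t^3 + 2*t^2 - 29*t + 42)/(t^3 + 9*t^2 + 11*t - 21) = (t^2 - 5*t + 6)/(t^2 + 2*t - 3)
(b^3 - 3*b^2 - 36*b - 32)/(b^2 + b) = b - 4 - 32/b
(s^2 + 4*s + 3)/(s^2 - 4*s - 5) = (s + 3)/(s - 5)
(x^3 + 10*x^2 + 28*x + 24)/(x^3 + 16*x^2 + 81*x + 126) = (x^2 + 4*x + 4)/(x^2 + 10*x + 21)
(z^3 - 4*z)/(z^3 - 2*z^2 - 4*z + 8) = z/(z - 2)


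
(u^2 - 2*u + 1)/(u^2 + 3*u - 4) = (u - 1)/(u + 4)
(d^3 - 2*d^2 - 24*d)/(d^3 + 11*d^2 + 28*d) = (d - 6)/(d + 7)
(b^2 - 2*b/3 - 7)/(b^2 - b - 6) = (b + 7/3)/(b + 2)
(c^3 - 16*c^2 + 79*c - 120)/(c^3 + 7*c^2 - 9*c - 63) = (c^2 - 13*c + 40)/(c^2 + 10*c + 21)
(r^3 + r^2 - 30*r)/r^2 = r + 1 - 30/r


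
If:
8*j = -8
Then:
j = -1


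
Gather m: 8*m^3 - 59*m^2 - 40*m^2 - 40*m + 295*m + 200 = 8*m^3 - 99*m^2 + 255*m + 200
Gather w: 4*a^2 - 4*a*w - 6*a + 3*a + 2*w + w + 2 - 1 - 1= 4*a^2 - 3*a + w*(3 - 4*a)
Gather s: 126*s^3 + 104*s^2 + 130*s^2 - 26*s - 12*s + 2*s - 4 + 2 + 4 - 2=126*s^3 + 234*s^2 - 36*s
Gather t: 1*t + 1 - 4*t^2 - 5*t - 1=-4*t^2 - 4*t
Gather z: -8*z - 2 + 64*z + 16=56*z + 14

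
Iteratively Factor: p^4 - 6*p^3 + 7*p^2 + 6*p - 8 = (p - 2)*(p^3 - 4*p^2 - p + 4) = (p - 2)*(p + 1)*(p^2 - 5*p + 4) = (p - 2)*(p - 1)*(p + 1)*(p - 4)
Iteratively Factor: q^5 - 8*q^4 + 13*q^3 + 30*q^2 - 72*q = (q)*(q^4 - 8*q^3 + 13*q^2 + 30*q - 72) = q*(q - 3)*(q^3 - 5*q^2 - 2*q + 24) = q*(q - 3)*(q + 2)*(q^2 - 7*q + 12) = q*(q - 3)^2*(q + 2)*(q - 4)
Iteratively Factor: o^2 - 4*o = (o - 4)*(o)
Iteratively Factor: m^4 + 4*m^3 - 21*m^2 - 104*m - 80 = (m + 1)*(m^3 + 3*m^2 - 24*m - 80) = (m + 1)*(m + 4)*(m^2 - m - 20) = (m + 1)*(m + 4)^2*(m - 5)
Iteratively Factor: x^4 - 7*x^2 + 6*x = (x - 2)*(x^3 + 2*x^2 - 3*x) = (x - 2)*(x + 3)*(x^2 - x) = x*(x - 2)*(x + 3)*(x - 1)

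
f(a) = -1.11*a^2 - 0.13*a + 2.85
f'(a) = -2.22*a - 0.13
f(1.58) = -0.13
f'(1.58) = -3.64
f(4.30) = -18.23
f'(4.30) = -9.68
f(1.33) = 0.71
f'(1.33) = -3.08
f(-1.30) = 1.14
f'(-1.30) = 2.76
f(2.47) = -4.24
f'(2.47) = -5.61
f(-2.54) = -3.98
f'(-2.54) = 5.51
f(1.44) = 0.36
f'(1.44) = -3.33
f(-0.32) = 2.78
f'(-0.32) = 0.58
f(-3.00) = -6.75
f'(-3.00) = 6.53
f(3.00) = -7.53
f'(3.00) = -6.79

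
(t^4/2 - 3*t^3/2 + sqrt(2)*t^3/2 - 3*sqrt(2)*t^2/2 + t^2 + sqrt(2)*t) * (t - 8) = t^5/2 - 11*t^4/2 + sqrt(2)*t^4/2 - 11*sqrt(2)*t^3/2 + 13*t^3 - 8*t^2 + 13*sqrt(2)*t^2 - 8*sqrt(2)*t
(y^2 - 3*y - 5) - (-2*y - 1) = y^2 - y - 4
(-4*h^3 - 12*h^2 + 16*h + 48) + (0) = -4*h^3 - 12*h^2 + 16*h + 48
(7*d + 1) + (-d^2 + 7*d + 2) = -d^2 + 14*d + 3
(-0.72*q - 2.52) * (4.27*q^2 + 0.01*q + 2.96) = -3.0744*q^3 - 10.7676*q^2 - 2.1564*q - 7.4592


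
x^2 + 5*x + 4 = (x + 1)*(x + 4)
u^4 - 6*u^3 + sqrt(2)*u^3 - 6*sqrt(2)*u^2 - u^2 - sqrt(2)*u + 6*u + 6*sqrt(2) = (u - 6)*(u - 1)*(u + 1)*(u + sqrt(2))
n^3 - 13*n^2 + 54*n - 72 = (n - 6)*(n - 4)*(n - 3)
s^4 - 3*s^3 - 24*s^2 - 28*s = s*(s - 7)*(s + 2)^2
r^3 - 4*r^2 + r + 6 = (r - 3)*(r - 2)*(r + 1)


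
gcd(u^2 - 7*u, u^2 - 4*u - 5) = 1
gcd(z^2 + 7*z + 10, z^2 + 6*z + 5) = z + 5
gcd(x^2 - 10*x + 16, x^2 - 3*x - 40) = x - 8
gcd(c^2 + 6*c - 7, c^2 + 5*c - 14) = c + 7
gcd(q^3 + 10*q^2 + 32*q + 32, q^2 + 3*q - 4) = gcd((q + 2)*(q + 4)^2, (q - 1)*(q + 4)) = q + 4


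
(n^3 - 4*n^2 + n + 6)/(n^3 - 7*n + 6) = (n^2 - 2*n - 3)/(n^2 + 2*n - 3)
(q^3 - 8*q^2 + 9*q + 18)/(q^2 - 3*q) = q - 5 - 6/q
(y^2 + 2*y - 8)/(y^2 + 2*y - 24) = (y^2 + 2*y - 8)/(y^2 + 2*y - 24)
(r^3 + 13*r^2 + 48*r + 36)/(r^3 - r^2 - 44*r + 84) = (r^3 + 13*r^2 + 48*r + 36)/(r^3 - r^2 - 44*r + 84)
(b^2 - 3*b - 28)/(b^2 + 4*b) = (b - 7)/b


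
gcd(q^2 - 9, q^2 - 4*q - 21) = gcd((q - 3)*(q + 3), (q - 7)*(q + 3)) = q + 3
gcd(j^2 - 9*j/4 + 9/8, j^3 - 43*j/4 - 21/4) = 1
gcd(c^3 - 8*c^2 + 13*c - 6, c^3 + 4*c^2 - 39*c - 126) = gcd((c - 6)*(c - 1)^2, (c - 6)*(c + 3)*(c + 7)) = c - 6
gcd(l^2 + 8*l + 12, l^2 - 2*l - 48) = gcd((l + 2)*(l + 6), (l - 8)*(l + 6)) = l + 6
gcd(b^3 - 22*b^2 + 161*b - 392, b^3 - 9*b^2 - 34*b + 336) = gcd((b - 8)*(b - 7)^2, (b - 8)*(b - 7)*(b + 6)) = b^2 - 15*b + 56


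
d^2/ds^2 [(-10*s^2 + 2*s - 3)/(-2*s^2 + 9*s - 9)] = 2*(172*s^3 - 504*s^2 - 54*s + 837)/(8*s^6 - 108*s^5 + 594*s^4 - 1701*s^3 + 2673*s^2 - 2187*s + 729)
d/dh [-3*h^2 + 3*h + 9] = 3 - 6*h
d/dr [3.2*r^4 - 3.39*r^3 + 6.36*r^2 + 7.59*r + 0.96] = 12.8*r^3 - 10.17*r^2 + 12.72*r + 7.59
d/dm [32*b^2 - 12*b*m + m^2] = -12*b + 2*m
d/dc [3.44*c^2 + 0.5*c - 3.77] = 6.88*c + 0.5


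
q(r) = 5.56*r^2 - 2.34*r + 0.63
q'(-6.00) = -69.06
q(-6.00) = 214.83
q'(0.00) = -2.34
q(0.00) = 0.63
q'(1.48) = 14.12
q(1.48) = 9.35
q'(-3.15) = -37.37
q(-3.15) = 63.17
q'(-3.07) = -36.48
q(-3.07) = 60.22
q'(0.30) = 1.00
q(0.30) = 0.43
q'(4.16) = 43.92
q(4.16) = 87.11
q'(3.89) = 40.92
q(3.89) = 75.66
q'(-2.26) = -27.47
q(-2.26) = 34.32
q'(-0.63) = -9.35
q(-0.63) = 4.31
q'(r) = 11.12*r - 2.34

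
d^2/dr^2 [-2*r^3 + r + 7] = -12*r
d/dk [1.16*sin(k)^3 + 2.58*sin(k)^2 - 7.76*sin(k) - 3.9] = (3.48*sin(k)^2 + 5.16*sin(k) - 7.76)*cos(k)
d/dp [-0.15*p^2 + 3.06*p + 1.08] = 3.06 - 0.3*p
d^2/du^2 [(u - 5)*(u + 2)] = 2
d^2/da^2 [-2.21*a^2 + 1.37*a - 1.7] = -4.42000000000000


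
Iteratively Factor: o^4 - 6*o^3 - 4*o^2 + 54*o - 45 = (o + 3)*(o^3 - 9*o^2 + 23*o - 15) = (o - 5)*(o + 3)*(o^2 - 4*o + 3) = (o - 5)*(o - 1)*(o + 3)*(o - 3)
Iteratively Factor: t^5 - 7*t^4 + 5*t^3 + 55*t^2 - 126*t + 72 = (t - 4)*(t^4 - 3*t^3 - 7*t^2 + 27*t - 18) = (t - 4)*(t - 1)*(t^3 - 2*t^2 - 9*t + 18) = (t - 4)*(t - 2)*(t - 1)*(t^2 - 9) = (t - 4)*(t - 3)*(t - 2)*(t - 1)*(t + 3)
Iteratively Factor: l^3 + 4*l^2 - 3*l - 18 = (l + 3)*(l^2 + l - 6) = (l - 2)*(l + 3)*(l + 3)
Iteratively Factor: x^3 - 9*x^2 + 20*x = (x - 5)*(x^2 - 4*x) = x*(x - 5)*(x - 4)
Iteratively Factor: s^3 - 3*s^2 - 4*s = (s - 4)*(s^2 + s) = (s - 4)*(s + 1)*(s)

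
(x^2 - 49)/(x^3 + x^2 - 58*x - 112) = (x - 7)/(x^2 - 6*x - 16)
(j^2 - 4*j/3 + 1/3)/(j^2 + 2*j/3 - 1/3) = (j - 1)/(j + 1)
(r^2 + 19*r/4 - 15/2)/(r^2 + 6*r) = (r - 5/4)/r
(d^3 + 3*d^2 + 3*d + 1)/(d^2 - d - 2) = (d^2 + 2*d + 1)/(d - 2)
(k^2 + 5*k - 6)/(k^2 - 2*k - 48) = (k - 1)/(k - 8)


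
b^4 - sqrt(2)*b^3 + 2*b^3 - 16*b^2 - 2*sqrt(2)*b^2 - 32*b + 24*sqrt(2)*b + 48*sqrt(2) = (b + 2)*(b - 2*sqrt(2))^2*(b + 3*sqrt(2))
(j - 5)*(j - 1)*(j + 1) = j^3 - 5*j^2 - j + 5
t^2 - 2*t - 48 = (t - 8)*(t + 6)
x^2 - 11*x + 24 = (x - 8)*(x - 3)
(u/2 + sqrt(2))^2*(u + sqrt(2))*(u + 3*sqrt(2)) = u^4/4 + 2*sqrt(2)*u^3 + 23*u^2/2 + 14*sqrt(2)*u + 12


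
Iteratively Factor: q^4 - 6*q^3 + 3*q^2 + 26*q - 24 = (q - 3)*(q^3 - 3*q^2 - 6*q + 8) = (q - 3)*(q - 1)*(q^2 - 2*q - 8) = (q - 4)*(q - 3)*(q - 1)*(q + 2)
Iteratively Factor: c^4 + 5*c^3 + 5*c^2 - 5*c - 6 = (c + 1)*(c^3 + 4*c^2 + c - 6) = (c - 1)*(c + 1)*(c^2 + 5*c + 6) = (c - 1)*(c + 1)*(c + 3)*(c + 2)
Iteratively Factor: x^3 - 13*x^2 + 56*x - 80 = (x - 4)*(x^2 - 9*x + 20) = (x - 5)*(x - 4)*(x - 4)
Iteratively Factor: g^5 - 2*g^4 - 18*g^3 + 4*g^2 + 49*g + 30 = (g + 3)*(g^4 - 5*g^3 - 3*g^2 + 13*g + 10) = (g + 1)*(g + 3)*(g^3 - 6*g^2 + 3*g + 10) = (g - 2)*(g + 1)*(g + 3)*(g^2 - 4*g - 5) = (g - 2)*(g + 1)^2*(g + 3)*(g - 5)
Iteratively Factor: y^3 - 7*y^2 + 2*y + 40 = (y + 2)*(y^2 - 9*y + 20) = (y - 4)*(y + 2)*(y - 5)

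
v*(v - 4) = v^2 - 4*v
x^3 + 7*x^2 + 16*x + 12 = (x + 2)^2*(x + 3)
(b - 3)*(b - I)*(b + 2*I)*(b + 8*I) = b^4 - 3*b^3 + 9*I*b^3 - 6*b^2 - 27*I*b^2 + 18*b + 16*I*b - 48*I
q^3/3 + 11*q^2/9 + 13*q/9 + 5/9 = (q/3 + 1/3)*(q + 1)*(q + 5/3)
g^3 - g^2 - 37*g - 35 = (g - 7)*(g + 1)*(g + 5)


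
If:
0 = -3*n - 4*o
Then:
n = -4*o/3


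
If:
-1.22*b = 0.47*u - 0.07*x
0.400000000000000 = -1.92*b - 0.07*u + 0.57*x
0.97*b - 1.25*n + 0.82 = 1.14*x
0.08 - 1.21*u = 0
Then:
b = 0.02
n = -0.03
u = 0.07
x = 0.77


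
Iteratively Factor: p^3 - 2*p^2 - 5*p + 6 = (p + 2)*(p^2 - 4*p + 3) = (p - 1)*(p + 2)*(p - 3)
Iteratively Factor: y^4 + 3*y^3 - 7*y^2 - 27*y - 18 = (y + 2)*(y^3 + y^2 - 9*y - 9) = (y + 1)*(y + 2)*(y^2 - 9) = (y + 1)*(y + 2)*(y + 3)*(y - 3)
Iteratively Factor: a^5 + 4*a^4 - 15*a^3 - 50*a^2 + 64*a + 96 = (a + 1)*(a^4 + 3*a^3 - 18*a^2 - 32*a + 96) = (a - 3)*(a + 1)*(a^3 + 6*a^2 - 32) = (a - 3)*(a - 2)*(a + 1)*(a^2 + 8*a + 16) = (a - 3)*(a - 2)*(a + 1)*(a + 4)*(a + 4)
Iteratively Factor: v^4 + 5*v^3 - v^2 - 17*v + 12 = (v - 1)*(v^3 + 6*v^2 + 5*v - 12) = (v - 1)^2*(v^2 + 7*v + 12) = (v - 1)^2*(v + 3)*(v + 4)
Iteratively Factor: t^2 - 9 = (t + 3)*(t - 3)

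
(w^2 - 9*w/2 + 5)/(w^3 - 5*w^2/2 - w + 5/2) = (w - 2)/(w^2 - 1)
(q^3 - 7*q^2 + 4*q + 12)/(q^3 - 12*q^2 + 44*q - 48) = (q + 1)/(q - 4)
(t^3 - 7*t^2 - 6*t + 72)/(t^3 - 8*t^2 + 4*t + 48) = (t + 3)/(t + 2)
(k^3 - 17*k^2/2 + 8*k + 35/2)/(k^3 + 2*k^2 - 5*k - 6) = (k^2 - 19*k/2 + 35/2)/(k^2 + k - 6)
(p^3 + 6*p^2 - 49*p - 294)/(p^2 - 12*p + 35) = (p^2 + 13*p + 42)/(p - 5)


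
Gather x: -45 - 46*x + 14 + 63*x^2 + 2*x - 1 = 63*x^2 - 44*x - 32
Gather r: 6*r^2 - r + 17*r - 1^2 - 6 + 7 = 6*r^2 + 16*r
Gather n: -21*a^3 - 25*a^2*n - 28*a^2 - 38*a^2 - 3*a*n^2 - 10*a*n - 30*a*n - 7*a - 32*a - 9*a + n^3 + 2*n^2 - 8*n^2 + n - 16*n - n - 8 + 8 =-21*a^3 - 66*a^2 - 48*a + n^3 + n^2*(-3*a - 6) + n*(-25*a^2 - 40*a - 16)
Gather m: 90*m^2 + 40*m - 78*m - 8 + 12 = 90*m^2 - 38*m + 4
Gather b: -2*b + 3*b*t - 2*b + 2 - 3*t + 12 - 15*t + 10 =b*(3*t - 4) - 18*t + 24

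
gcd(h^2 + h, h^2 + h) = h^2 + h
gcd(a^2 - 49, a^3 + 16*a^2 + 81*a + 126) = a + 7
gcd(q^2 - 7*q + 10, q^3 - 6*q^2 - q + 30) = q - 5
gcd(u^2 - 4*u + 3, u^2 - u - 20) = 1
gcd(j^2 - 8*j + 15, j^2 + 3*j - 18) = j - 3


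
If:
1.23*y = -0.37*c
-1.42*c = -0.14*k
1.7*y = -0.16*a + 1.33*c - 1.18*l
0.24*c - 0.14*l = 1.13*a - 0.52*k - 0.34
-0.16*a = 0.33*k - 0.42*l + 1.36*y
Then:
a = 0.21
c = -0.02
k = -0.20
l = -0.06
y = 0.01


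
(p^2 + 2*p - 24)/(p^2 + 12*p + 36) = (p - 4)/(p + 6)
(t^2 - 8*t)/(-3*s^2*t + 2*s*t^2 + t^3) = (t - 8)/(-3*s^2 + 2*s*t + t^2)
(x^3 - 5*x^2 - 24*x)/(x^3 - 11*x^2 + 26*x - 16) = x*(x + 3)/(x^2 - 3*x + 2)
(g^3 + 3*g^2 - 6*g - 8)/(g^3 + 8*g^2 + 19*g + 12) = (g - 2)/(g + 3)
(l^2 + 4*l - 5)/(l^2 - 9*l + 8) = (l + 5)/(l - 8)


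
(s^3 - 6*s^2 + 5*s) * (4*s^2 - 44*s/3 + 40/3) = 4*s^5 - 116*s^4/3 + 364*s^3/3 - 460*s^2/3 + 200*s/3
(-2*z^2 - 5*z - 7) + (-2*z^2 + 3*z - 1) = -4*z^2 - 2*z - 8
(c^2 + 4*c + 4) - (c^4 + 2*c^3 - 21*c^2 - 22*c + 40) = -c^4 - 2*c^3 + 22*c^2 + 26*c - 36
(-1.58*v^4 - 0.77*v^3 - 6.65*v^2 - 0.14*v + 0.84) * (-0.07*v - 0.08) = 0.1106*v^5 + 0.1803*v^4 + 0.5271*v^3 + 0.5418*v^2 - 0.0476*v - 0.0672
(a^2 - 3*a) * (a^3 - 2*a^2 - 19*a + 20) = a^5 - 5*a^4 - 13*a^3 + 77*a^2 - 60*a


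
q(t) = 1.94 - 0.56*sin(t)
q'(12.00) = -0.47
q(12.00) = 2.24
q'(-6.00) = -0.54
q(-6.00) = 1.78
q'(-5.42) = -0.36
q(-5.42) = 1.51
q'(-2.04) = 0.25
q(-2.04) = 2.44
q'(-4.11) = 0.32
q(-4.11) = 1.48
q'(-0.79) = -0.39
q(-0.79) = 2.34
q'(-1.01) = -0.30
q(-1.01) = 2.41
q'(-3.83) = 0.43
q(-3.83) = 1.58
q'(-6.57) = -0.54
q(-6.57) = 2.10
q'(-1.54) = -0.02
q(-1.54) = 2.50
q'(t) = -0.56*cos(t)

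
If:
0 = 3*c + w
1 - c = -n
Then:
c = -w/3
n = -w/3 - 1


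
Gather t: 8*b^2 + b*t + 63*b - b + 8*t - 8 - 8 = 8*b^2 + 62*b + t*(b + 8) - 16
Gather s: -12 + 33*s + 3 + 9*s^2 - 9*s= 9*s^2 + 24*s - 9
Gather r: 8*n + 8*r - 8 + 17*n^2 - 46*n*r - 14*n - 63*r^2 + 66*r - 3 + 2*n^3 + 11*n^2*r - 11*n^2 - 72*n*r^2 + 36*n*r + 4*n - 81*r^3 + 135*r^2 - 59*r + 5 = 2*n^3 + 6*n^2 - 2*n - 81*r^3 + r^2*(72 - 72*n) + r*(11*n^2 - 10*n + 15) - 6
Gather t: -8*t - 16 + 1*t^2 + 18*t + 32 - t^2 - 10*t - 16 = 0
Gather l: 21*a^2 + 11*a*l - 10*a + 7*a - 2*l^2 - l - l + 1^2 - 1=21*a^2 - 3*a - 2*l^2 + l*(11*a - 2)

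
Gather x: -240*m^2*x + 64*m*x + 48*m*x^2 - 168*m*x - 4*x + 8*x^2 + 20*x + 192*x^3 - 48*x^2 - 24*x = 192*x^3 + x^2*(48*m - 40) + x*(-240*m^2 - 104*m - 8)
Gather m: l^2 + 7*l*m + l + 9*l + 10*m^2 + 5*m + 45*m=l^2 + 10*l + 10*m^2 + m*(7*l + 50)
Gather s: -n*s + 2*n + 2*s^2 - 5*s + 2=2*n + 2*s^2 + s*(-n - 5) + 2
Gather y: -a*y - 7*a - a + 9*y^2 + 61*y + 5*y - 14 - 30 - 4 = -8*a + 9*y^2 + y*(66 - a) - 48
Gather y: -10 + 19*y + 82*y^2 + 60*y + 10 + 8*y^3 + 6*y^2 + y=8*y^3 + 88*y^2 + 80*y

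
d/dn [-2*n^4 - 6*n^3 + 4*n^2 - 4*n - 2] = -8*n^3 - 18*n^2 + 8*n - 4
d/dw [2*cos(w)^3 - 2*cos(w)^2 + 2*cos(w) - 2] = 2*(-3*cos(w)^2 + 2*cos(w) - 1)*sin(w)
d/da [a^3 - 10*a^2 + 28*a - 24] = 3*a^2 - 20*a + 28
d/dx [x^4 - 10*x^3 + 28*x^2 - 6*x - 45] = 4*x^3 - 30*x^2 + 56*x - 6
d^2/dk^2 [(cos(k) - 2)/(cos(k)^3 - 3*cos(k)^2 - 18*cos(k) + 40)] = (-4*sin(k)^4 + 83*sin(k)^2 + 65*cos(k)/4 + 3*cos(3*k)/4 - 37)/((cos(k) - 5)^3*(cos(k) + 4)^3)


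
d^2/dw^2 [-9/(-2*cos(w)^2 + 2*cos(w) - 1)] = 18*(8*sin(w)^4 - 2*sin(w)^2 + 17*cos(w)/2 - 3*cos(3*w)/2 - 8)/(2*sin(w)^2 + 2*cos(w) - 3)^3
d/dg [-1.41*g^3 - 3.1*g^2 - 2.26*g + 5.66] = -4.23*g^2 - 6.2*g - 2.26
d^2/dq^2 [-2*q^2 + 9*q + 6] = -4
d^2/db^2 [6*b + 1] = 0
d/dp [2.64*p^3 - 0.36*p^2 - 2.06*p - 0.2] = 7.92*p^2 - 0.72*p - 2.06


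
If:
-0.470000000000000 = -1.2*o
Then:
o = 0.39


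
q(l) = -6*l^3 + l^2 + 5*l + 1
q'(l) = -18*l^2 + 2*l + 5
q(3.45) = -216.23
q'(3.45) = -202.34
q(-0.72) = 0.16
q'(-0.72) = -5.77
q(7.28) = -2224.57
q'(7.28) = -934.41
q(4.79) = -611.52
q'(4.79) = -398.41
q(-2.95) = 148.99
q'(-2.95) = -157.54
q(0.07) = 1.35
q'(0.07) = 5.05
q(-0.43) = -0.49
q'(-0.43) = 0.81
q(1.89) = -26.49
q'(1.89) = -55.52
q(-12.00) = 10453.00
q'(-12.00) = -2611.00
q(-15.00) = 20401.00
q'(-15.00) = -4075.00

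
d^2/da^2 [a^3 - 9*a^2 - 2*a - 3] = 6*a - 18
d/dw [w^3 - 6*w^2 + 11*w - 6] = 3*w^2 - 12*w + 11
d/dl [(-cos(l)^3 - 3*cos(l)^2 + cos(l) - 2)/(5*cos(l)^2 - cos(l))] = (5*cos(l)^4 - 2*cos(l)^3 + 2*cos(l)^2 - 20*cos(l) + 2)*sin(l)/((5*cos(l) - 1)^2*cos(l)^2)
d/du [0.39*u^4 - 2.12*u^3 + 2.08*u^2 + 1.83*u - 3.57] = 1.56*u^3 - 6.36*u^2 + 4.16*u + 1.83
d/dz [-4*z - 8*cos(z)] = 8*sin(z) - 4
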